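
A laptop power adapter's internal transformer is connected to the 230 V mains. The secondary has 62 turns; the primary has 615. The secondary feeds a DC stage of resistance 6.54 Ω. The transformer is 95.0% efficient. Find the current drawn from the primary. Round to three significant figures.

V_s = 230 × 62/615 = 23.187 V.
I_s = V_s/R = 23.187/6.54 = 3.5454 A.
P_out = V_s I_s = 23.187 × 3.5454 = 82.207 W.
P_in = P_out/η = 82.207/0.950 = 86.534 W.
I_p = P_in/V_p = 86.534/230 = 0.376 A.

I_p ≈ 0.376 A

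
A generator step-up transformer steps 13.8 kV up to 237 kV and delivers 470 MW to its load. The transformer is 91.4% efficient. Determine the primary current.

P_in = P_out/η = 4.70×10^8/0.914 = 5.1422×10^8 W.
I_p = P_in/V_p = 5.1422×10^8/13800 = 37300 A.

I_p ≈ 37300 A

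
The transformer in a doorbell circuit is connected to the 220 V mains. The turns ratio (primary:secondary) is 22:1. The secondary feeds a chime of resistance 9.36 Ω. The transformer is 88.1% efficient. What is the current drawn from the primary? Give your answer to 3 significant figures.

I_p ≈ 0.0551 A

V_s = 220 × 1/22 = 10.000 V.
I_s = V_s/R = 10.000/9.36 = 1.0684 A.
P_out = V_s I_s = 10.000 × 1.0684 = 10.684 W.
P_in = P_out/η = 10.684/0.881 = 12.127 W.
I_p = P_in/V_p = 12.127/220 = 0.0551 A.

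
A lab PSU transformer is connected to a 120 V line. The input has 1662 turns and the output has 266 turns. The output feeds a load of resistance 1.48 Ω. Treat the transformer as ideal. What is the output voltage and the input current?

V_out = V_in × N_out/N_in = 120 × 266/1662 = 19.206 V.
I_out = V_out/R = 19.206/1.48 = 12.977 A.
I_in = I_out × N_out/N_in = 12.977 × 266/1662 = 2.08 A.

V_out ≈ 19.2 V, I_in ≈ 2.08 A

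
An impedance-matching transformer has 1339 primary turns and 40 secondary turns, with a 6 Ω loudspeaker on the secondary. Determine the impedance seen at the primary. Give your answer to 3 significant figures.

Z_p ≈ 6720 Ω

Z_p = (N_p/N_s)² × Z_s = (1339/40)² × 6 = 6720 Ω.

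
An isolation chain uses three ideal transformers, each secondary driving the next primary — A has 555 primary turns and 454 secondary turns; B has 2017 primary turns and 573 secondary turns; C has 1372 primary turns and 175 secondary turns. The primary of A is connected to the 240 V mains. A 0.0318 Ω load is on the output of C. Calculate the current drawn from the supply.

I_supply ≈ 6.63 A

Secondary of A: V = 240.00 × 454/555 = 196.32 V.
Secondary of B: V = 196.32 × 573/2017 = 55.773 V.
Secondary of C: V = 55.773 × 175/1372 = 7.1139 V.
I_load = 7.1139/0.0318 = 223.71 A, so P_out = 7.1139 × 223.71 = 1591.4 W.
All ideal ⇒ P_in = P_out, so I_supply = 1591.4/240 = 6.63 A.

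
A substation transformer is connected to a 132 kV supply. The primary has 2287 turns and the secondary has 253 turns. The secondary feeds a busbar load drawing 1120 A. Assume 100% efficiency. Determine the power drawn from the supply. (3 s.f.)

P ≈ 1.64×10^7 W

I_p = I_s × N_s/N_p = 1120 × 253/2287 = 123.90 A.
P = V_p I_p = 132000 × 123.90 = 1.64×10^7 W.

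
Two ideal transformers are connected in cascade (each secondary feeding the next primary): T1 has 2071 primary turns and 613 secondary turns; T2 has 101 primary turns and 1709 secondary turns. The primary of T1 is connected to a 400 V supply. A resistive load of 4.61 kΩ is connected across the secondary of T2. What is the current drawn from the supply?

Secondary of T1: V = 400.00 × 613/2071 = 118.40 V.
Secondary of T2: V = 118.40 × 1709/101 = 2003.4 V.
I_load = 2003.4/4610 = 0.43457 A, so P_out = 2003.4 × 0.43457 = 870.61 W.
All ideal ⇒ P_in = P_out, so I_supply = 870.61/400 = 2.18 A.

I_supply ≈ 2.18 A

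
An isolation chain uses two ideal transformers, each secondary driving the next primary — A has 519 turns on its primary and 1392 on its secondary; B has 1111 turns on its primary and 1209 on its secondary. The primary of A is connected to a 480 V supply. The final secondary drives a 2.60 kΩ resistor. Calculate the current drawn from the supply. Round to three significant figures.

Secondary of A: V = 480.00 × 1392/519 = 1287.4 V.
Secondary of B: V = 1287.4 × 1209/1111 = 1401.0 V.
I_load = 1401.0/2600 = 0.53883 A, so P_out = 1401.0 × 0.53883 = 754.88 W.
All ideal ⇒ P_in = P_out, so I_supply = 754.88/480 = 1.57 A.

I_supply ≈ 1.57 A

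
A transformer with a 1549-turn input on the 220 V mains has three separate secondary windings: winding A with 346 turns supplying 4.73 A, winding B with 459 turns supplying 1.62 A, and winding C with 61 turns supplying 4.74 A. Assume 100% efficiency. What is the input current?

V_A = 220 × 346/1549 = 49.141 V; V_B = 220 × 459/1549 = 65.190 V; V_C = 220 × 61/1549 = 8.6637 V.
P_out = V_A I_A + V_B I_B + V_C I_C = 49.141×4.73 + 65.190×1.62 + 8.6637×4.74 = 232.44 + 105.61 + 41.066 = 379.11 W.
Ideal ⇒ P_in = P_out, so I_in = P_out/V_in = 379.11/220 = 1.72 A.

I_in ≈ 1.72 A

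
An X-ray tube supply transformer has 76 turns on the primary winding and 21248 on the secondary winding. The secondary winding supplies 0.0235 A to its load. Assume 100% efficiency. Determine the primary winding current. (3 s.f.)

For an ideal transformer I_p/I_s = N_s/N_p, so I_p = 0.0235 × 21248/76 = 6.57 A.

I_p ≈ 6.57 A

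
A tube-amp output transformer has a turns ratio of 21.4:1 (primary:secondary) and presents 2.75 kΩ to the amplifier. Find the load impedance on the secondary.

Z_s ≈ 6.00 Ω

Z_s = Z_p/(N_p/N_s)² = 2750/21.4² = 6.00 Ω.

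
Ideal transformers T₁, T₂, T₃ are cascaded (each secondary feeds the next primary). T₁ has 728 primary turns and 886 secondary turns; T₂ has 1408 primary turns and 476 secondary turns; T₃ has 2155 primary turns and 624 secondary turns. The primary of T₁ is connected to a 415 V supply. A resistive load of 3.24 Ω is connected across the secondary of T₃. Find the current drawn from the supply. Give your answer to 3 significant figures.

I_supply ≈ 1.82 A

After T₁: V = 415.00 × 886/728 = 505.07 V.
After T₂: V = 505.07 × 476/1408 = 170.75 V.
After T₃: V = 170.75 × 624/2155 = 49.442 V.
I_load = 49.442/3.24 = 15.260 A, so P_out = 49.442 × 15.260 = 754.46 W.
All ideal ⇒ P_in = P_out, so I_supply = 754.46/415 = 1.82 A.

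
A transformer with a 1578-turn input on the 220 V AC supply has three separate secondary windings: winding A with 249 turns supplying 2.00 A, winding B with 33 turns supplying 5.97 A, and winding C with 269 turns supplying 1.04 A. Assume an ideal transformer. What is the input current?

V_A = 220 × 249/1578 = 34.715 V; V_B = 220 × 33/1578 = 4.6008 V; V_C = 220 × 269/1578 = 37.503 V.
P_out = V_A I_A + V_B I_B + V_C I_C = 34.715×2.00 + 4.6008×5.97 + 37.503×1.04 = 69.430 + 27.467 + 39.003 = 135.90 W.
Ideal ⇒ P_in = P_out, so I_in = P_out/V_in = 135.90/220 = 0.618 A.

I_in ≈ 0.618 A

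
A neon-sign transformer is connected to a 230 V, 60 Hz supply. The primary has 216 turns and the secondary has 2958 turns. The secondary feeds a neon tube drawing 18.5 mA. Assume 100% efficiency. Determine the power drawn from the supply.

P ≈ 58.3 W

I_p = I_s × N_s/N_p = 0.0185 × 2958/216 = 0.25335 A.
P = V_p I_p = 230 × 0.25335 = 58.3 W.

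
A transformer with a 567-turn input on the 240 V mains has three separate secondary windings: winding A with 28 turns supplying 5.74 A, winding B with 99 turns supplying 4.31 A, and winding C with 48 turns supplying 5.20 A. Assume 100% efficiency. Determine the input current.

I_in ≈ 1.48 A

V_A = 240 × 28/567 = 11.852 V; V_B = 240 × 99/567 = 41.905 V; V_C = 240 × 48/567 = 20.317 V.
P_out = V_A I_A + V_B I_B + V_C I_C = 11.852×5.74 + 41.905×4.31 + 20.317×5.20 = 68.030 + 180.61 + 105.65 = 354.29 W.
Ideal ⇒ P_in = P_out, so I_in = P_out/V_in = 354.29/240 = 1.48 A.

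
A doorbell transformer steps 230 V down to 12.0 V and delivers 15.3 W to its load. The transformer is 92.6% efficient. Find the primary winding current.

I_p ≈ 0.0718 A

P_in = P_out/η = 15.3/0.926 = 16.523 W.
I_p = P_in/V_p = 16.523/230 = 0.0718 A.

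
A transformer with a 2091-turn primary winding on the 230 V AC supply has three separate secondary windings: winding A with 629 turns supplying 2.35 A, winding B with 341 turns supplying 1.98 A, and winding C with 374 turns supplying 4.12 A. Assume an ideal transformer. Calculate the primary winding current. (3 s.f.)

I_p ≈ 1.77 A

V_A = 230 × 629/2091 = 69.187 V; V_B = 230 × 341/2091 = 37.508 V; V_C = 230 × 374/2091 = 41.138 V.
P_out = V_A I_A + V_B I_B + V_C I_C = 69.187×2.35 + 37.508×1.98 + 41.138×4.12 = 162.59 + 74.267 + 169.49 = 406.35 W.
Ideal ⇒ P_in = P_out, so I_p = P_out/V_p = 406.35/230 = 1.77 A.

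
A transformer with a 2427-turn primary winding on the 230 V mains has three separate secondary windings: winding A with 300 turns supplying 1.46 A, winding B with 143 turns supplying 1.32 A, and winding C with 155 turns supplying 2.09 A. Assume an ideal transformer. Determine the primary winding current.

V_A = 230 × 300/2427 = 28.430 V; V_B = 230 × 143/2427 = 13.552 V; V_C = 230 × 155/2427 = 14.689 V.
P_out = V_A I_A + V_B I_B + V_C I_C = 28.430×1.46 + 13.552×1.32 + 14.689×2.09 = 41.508 + 17.888 + 30.700 = 90.096 W.
Ideal ⇒ P_in = P_out, so I_p = P_out/V_p = 90.096/230 = 0.392 A.

I_p ≈ 0.392 A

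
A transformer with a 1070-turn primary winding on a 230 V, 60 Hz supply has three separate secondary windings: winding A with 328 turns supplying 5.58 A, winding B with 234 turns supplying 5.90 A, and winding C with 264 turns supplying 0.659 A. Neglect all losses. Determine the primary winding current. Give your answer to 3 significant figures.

V_A = 230 × 328/1070 = 70.505 V; V_B = 230 × 234/1070 = 50.299 V; V_C = 230 × 264/1070 = 56.748 V.
P_out = V_A I_A + V_B I_B + V_C I_C = 70.505×5.58 + 50.299×5.90 + 56.748×0.659 = 393.42 + 296.76 + 37.397 = 727.58 W.
Ideal ⇒ P_in = P_out, so I_p = P_out/V_p = 727.58/230 = 3.16 A.

I_p ≈ 3.16 A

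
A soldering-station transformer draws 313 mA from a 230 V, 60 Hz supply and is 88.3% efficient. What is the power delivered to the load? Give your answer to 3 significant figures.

P_in = V_p I_p = 230 × 0.313 = 71.990 W.
P_out = η P_in = 0.883 × 71.990 = 63.6 W.

P_out ≈ 63.6 W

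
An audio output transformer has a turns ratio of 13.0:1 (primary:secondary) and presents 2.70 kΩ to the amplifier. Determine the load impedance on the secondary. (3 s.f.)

Z_s = Z_p/(N_p/N_s)² = 2700/13.0² = 16.0 Ω.

Z_s ≈ 16.0 Ω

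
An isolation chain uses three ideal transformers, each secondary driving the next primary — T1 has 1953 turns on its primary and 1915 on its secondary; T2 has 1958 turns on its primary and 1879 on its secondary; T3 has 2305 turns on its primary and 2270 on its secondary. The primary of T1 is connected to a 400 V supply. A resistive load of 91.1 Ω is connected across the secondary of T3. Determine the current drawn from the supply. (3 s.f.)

Secondary of T1: V = 400.00 × 1915/1953 = 392.22 V.
Secondary of T2: V = 392.22 × 1879/1958 = 376.39 V.
Secondary of T3: V = 376.39 × 2270/2305 = 370.68 V.
I_load = 370.68/91.1 = 4.0689 A, so P_out = 370.68 × 4.0689 = 1508.2 W.
All ideal ⇒ P_in = P_out, so I_supply = 1508.2/400 = 3.77 A.

I_supply ≈ 3.77 A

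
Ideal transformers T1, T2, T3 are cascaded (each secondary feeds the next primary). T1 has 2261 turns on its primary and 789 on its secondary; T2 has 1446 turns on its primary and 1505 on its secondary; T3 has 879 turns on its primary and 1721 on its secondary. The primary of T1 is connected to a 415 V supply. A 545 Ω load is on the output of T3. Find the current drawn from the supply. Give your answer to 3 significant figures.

I_supply ≈ 0.385 A

After T1: V = 415.00 × 789/2261 = 144.82 V.
After T2: V = 144.82 × 1505/1446 = 150.73 V.
After T3: V = 150.73 × 1721/879 = 295.11 V.
I_load = 295.11/545 = 0.54149 A, so P_out = 295.11 × 0.54149 = 159.80 W.
All ideal ⇒ P_in = P_out, so I_supply = 159.80/415 = 0.385 A.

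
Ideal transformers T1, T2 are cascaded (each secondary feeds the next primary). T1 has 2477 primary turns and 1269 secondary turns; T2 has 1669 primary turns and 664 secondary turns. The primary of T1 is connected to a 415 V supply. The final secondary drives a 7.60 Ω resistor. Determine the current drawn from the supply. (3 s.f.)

I_supply ≈ 2.27 A

Secondary of T1: V = 415.00 × 1269/2477 = 212.61 V.
Secondary of T2: V = 212.61 × 664/1669 = 84.585 V.
I_load = 84.585/7.60 = 11.130 A, so P_out = 84.585 × 11.130 = 941.41 W.
All ideal ⇒ P_in = P_out, so I_supply = 941.41/415 = 2.27 A.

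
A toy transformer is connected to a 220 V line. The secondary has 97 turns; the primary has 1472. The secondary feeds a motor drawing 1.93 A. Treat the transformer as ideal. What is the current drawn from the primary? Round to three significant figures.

I_p ≈ 0.127 A

For an ideal transformer I_p N_p = I_s N_s, so I_p = 1.93 × 97/1472 = 0.127 A.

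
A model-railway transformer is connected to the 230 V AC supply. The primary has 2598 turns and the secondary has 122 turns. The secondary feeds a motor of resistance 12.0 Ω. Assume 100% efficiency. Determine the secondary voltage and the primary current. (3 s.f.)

V_s ≈ 10.8 V, I_p ≈ 0.0423 A

V_s = V_p × N_s/N_p = 230 × 122/2598 = 10.801 V.
I_s = V_s/R = 10.801/12.0 = 0.90005 A.
I_p = I_s × N_s/N_p = 0.90005 × 122/2598 = 0.0423 A.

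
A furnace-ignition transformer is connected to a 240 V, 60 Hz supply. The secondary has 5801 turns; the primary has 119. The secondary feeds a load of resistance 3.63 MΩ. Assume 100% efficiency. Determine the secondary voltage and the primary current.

V_s ≈ 11700 V, I_p ≈ 0.157 A

V_s = V_p × N_s/N_p = 240 × 5801/119 = 11699 V.
I_s = V_s/R = 11699/(3.63×10^6) = 0.0032230 A.
I_p = I_s × N_s/N_p = 0.0032230 × 5801/119 = 0.157 A.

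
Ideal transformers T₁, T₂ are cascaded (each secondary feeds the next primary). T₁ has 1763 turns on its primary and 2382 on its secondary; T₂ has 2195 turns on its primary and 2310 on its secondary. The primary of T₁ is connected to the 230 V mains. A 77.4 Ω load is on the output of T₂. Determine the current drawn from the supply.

I_supply ≈ 6.01 A

Secondary of T₁: V = 230.00 × 2382/1763 = 310.75 V.
Secondary of T₂: V = 310.75 × 2310/2195 = 327.04 V.
I_load = 327.04/77.4 = 4.2253 A, so P_out = 327.04 × 4.2253 = 1381.8 W.
All ideal ⇒ P_in = P_out, so I_supply = 1381.8/230 = 6.01 A.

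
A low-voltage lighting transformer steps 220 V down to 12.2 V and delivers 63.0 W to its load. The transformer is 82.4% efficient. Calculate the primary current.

I_p ≈ 0.348 A

P_in = P_out/η = 63.0/0.824 = 76.456 W.
I_p = P_in/V_p = 76.456/220 = 0.348 A.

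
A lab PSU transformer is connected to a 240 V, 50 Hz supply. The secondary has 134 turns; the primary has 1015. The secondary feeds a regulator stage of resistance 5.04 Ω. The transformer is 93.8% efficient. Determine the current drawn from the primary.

V_s = 240 × 134/1015 = 31.685 V.
I_s = V_s/R = 31.685/5.04 = 6.2867 A.
P_out = V_s I_s = 31.685 × 6.2867 = 199.19 W.
P_in = P_out/η = 199.19/0.938 = 212.36 W.
I_p = P_in/V_p = 212.36/240 = 0.885 A.

I_p ≈ 0.885 A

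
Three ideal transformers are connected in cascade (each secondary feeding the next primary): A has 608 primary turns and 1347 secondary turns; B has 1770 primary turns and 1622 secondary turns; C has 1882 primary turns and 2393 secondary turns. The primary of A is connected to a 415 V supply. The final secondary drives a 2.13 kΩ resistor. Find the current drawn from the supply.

Secondary of A: V = 415.00 × 1347/608 = 919.42 V.
Secondary of B: V = 919.42 × 1622/1770 = 842.54 V.
Secondary of C: V = 842.54 × 2393/1882 = 1071.3 V.
I_load = 1071.3/2130 = 0.50296 A, so P_out = 1071.3 × 0.50296 = 538.82 W.
All ideal ⇒ P_in = P_out, so I_supply = 538.82/415 = 1.30 A.

I_supply ≈ 1.30 A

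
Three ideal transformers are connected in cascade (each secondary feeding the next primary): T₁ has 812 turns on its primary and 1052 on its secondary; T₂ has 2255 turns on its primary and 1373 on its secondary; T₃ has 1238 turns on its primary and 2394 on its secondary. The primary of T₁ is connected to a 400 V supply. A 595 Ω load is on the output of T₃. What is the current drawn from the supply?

Secondary of T₁: V = 400.00 × 1052/812 = 518.23 V.
Secondary of T₂: V = 518.23 × 1373/2255 = 315.53 V.
Secondary of T₃: V = 315.53 × 2394/1238 = 610.16 V.
I_load = 610.16/595 = 1.0255 A, so P_out = 610.16 × 1.0255 = 625.72 W.
All ideal ⇒ P_in = P_out, so I_supply = 625.72/400 = 1.56 A.

I_supply ≈ 1.56 A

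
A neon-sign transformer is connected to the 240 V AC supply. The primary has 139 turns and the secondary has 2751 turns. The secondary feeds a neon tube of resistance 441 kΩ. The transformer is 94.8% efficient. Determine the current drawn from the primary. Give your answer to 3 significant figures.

V_s = 240 × 2751/139 = 4749.9 V.
I_s = V_s/R = 4749.9/441000 = 0.010771 A.
P_out = V_s I_s = 4749.9 × 0.010771 = 51.161 W.
P_in = P_out/η = 51.161/0.948 = 53.967 W.
I_p = P_in/V_p = 53.967/240 = 0.225 A.

I_p ≈ 0.225 A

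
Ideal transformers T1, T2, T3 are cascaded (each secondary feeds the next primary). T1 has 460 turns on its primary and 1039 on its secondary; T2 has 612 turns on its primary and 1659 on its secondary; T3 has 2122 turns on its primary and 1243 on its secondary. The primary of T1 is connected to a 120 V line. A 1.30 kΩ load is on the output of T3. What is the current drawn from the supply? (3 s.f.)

I_supply ≈ 1.19 A

Secondary of T1: V = 120.00 × 1039/460 = 271.04 V.
Secondary of T2: V = 271.04 × 1659/612 = 734.74 V.
Secondary of T3: V = 734.74 × 1243/2122 = 430.39 V.
I_load = 430.39/1300 = 0.33107 A, so P_out = 430.39 × 0.33107 = 142.49 W.
All ideal ⇒ P_in = P_out, so I_supply = 142.49/120 = 1.19 A.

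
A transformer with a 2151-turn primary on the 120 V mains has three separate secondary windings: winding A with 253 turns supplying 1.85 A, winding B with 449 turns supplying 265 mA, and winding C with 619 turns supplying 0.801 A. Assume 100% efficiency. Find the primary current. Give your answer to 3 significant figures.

I_p ≈ 0.503 A

V_A = 120 × 253/2151 = 14.114 V; V_B = 120 × 449/2151 = 25.049 V; V_C = 120 × 619/2151 = 34.533 V.
P_out = V_A I_A + V_B I_B + V_C I_C = 14.114×1.85 + 25.049×0.265 + 34.533×0.801 = 26.112 + 6.6379 + 27.661 = 60.410 W.
Ideal ⇒ P_in = P_out, so I_p = P_out/V_p = 60.410/120 = 0.503 A.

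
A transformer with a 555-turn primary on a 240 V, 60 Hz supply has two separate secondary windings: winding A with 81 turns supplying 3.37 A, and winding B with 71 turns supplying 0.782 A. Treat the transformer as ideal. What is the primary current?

I_p ≈ 0.592 A

V_A = 240 × 81/555 = 35.027 V; V_B = 240 × 71/555 = 30.703 V.
P_out = V_A I_A + V_B I_B = 35.027×3.37 + 30.703×0.782 = 118.04 + 24.010 = 142.05 W.
Ideal ⇒ P_in = P_out, so I_p = P_out/V_p = 142.05/240 = 0.592 A.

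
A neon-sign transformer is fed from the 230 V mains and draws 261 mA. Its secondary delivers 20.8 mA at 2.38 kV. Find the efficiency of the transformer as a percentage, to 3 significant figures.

η ≈ 82.5%

P_in = 230 × 0.261 = 60.0300 W.
P_out = 2380 × 0.0208 = 49.5040 W.
η = P_out/P_in = 49.5040/60.0300 = 0.825.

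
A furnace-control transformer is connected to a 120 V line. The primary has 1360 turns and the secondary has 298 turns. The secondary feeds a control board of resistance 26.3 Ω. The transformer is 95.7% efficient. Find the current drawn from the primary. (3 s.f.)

V_s = 120 × 298/1360 = 26.294 V.
I_s = V_s/R = 26.294/26.3 = 0.99978 A.
P_out = V_s I_s = 26.294 × 0.99978 = 26.288 W.
P_in = P_out/η = 26.288/0.957 = 27.469 W.
I_p = P_in/V_p = 27.469/120 = 0.229 A.

I_p ≈ 0.229 A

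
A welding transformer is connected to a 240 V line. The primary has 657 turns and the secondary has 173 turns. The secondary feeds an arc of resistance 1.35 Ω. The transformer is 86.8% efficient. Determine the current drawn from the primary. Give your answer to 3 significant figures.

V_s = 240 × 173/657 = 63.196 V.
I_s = V_s/R = 63.196/1.35 = 46.812 A.
P_out = V_s I_s = 63.196 × 46.812 = 2958.4 W.
P_in = P_out/η = 2958.4/0.868 = 3408.2 W.
I_p = P_in/V_p = 3408.2/240 = 14.2 A.

I_p ≈ 14.2 A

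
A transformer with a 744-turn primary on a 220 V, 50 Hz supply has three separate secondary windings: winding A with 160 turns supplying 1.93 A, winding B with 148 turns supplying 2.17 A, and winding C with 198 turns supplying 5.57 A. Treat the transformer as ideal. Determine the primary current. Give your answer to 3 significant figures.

I_p ≈ 2.33 A

V_A = 220 × 160/744 = 47.312 V; V_B = 220 × 148/744 = 43.763 V; V_C = 220 × 198/744 = 58.548 V.
P_out = V_A I_A + V_B I_B + V_C I_C = 47.312×1.93 + 43.763×2.17 + 58.548×5.57 = 91.312 + 94.967 + 326.11 = 512.39 W.
Ideal ⇒ P_in = P_out, so I_p = P_out/V_p = 512.39/220 = 2.33 A.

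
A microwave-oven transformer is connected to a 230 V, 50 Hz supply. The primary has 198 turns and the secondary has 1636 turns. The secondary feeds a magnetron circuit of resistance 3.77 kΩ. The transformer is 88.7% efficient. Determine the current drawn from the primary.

V_s = 230 × 1636/198 = 1900.4 V.
I_s = V_s/R = 1900.4/3770 = 0.50409 A.
P_out = V_s I_s = 1900.4 × 0.50409 = 957.97 W.
P_in = P_out/η = 957.97/0.887 = 1080.0 W.
I_p = P_in/V_p = 1080.0/230 = 4.70 A.

I_p ≈ 4.70 A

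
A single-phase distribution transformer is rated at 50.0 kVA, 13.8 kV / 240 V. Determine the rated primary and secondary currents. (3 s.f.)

I_p ≈ 3.62 A, I_s ≈ 208 A

I_p = S/V_p = 50000/13800 = 3.62 A.
I_s = S/V_s = 50000/240 = 208 A.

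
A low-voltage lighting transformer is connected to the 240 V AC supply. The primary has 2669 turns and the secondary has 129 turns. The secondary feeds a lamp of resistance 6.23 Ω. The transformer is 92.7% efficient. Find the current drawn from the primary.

V_s = 240 × 129/2669 = 11.600 V.
I_s = V_s/R = 11.600/6.23 = 1.8619 A.
P_out = V_s I_s = 11.600 × 1.8619 = 21.598 W.
P_in = P_out/η = 21.598/0.927 = 23.299 W.
I_p = P_in/V_p = 23.299/240 = 0.0971 A.

I_p ≈ 0.0971 A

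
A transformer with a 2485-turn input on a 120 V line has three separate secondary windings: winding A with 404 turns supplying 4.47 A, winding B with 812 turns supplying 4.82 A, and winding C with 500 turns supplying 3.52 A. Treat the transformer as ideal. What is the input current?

I_in ≈ 3.01 A

V_A = 120 × 404/2485 = 19.509 V; V_B = 120 × 812/2485 = 39.211 V; V_C = 120 × 500/2485 = 24.145 V.
P_out = V_A I_A + V_B I_B + V_C I_C = 19.509×4.47 + 39.211×4.82 + 24.145×3.52 = 87.205 + 189.00 + 84.990 = 361.19 W.
Ideal ⇒ P_in = P_out, so I_in = P_out/V_in = 361.19/120 = 3.01 A.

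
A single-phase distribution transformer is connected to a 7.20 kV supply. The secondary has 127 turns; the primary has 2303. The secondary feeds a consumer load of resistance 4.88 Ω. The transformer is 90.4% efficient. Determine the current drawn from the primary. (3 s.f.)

V_s = 7200 × 127/2303 = 397.05 V.
I_s = V_s/R = 397.05/4.88 = 81.362 A.
P_out = V_s I_s = 397.05 × 81.362 = 32305 W.
P_in = P_out/η = 32305/0.904 = 35735 W.
I_p = P_in/V_p = 35735/7200 = 4.96 A.

I_p ≈ 4.96 A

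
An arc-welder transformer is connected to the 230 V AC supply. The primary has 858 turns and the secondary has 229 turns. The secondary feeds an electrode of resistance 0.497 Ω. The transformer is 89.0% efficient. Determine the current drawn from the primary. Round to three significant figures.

I_p ≈ 37.0 A

V_s = 230 × 229/858 = 61.387 V.
I_s = V_s/R = 61.387/0.497 = 123.51 A.
P_out = V_s I_s = 61.387 × 123.51 = 7582.2 W.
P_in = P_out/η = 7582.2/0.890 = 8519.3 W.
I_p = P_in/V_p = 8519.3/230 = 37.0 A.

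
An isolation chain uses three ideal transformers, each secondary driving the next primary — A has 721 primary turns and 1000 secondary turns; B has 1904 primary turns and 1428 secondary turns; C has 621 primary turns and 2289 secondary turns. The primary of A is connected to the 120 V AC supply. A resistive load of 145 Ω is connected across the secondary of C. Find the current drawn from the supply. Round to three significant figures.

Secondary of A: V = 120.00 × 1000/721 = 166.44 V.
Secondary of B: V = 166.44 × 1428/1904 = 124.83 V.
Secondary of C: V = 124.83 × 2289/621 = 460.11 V.
I_load = 460.11/145 = 3.1732 A, so P_out = 460.11 × 3.1732 = 1460.0 W.
All ideal ⇒ P_in = P_out, so I_supply = 1460.0/120 = 12.2 A.

I_supply ≈ 12.2 A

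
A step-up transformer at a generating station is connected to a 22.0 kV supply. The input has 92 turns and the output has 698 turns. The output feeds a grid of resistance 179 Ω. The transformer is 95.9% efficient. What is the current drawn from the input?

I_in ≈ 7380 A

V_out = 22000 × 698/92 = 166910 V.
I_out = V_out/R = 166910/179 = 932.48 A.
P_out = V_out I_out = 166910 × 932.48 = 1.5564×10^8 W.
P_in = P_out/η = 1.5564×10^8/0.959 = 1.6230×10^8 W.
I_in = P_in/V_in = 1.6230×10^8/22000 = 7380 A.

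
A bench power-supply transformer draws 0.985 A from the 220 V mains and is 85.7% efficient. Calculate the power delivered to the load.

P_in = V_p I_p = 220 × 0.985 = 216.70 W.
P_out = η P_in = 0.857 × 216.70 = 186 W.

P_out ≈ 186 W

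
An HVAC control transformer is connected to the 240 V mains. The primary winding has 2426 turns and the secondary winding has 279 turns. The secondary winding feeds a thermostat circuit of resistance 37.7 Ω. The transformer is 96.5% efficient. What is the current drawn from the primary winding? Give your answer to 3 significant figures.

V_s = 240 × 279/2426 = 27.601 V.
I_s = V_s/R = 27.601/37.7 = 0.73212 A.
P_out = V_s I_s = 27.601 × 0.73212 = 20.207 W.
P_in = P_out/η = 20.207/0.965 = 20.940 W.
I_p = P_in/V_p = 20.940/240 = 0.0873 A.

I_p ≈ 0.0873 A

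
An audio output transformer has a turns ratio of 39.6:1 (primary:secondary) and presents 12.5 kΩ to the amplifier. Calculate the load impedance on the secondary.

Z_s ≈ 7.97 Ω

Z_s = Z_p/(N_p/N_s)² = 12500/39.6² = 7.97 Ω.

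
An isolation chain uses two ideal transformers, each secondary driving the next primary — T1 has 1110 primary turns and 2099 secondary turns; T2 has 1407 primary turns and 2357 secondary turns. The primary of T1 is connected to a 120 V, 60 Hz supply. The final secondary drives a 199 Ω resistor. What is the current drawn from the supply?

I_supply ≈ 6.05 A

After T1: V = 120.00 × 2099/1110 = 226.92 V.
After T2: V = 226.92 × 2357/1407 = 380.13 V.
I_load = 380.13/199 = 1.9102 A, so P_out = 380.13 × 1.9102 = 726.14 W.
All ideal ⇒ P_in = P_out, so I_supply = 726.14/120 = 6.05 A.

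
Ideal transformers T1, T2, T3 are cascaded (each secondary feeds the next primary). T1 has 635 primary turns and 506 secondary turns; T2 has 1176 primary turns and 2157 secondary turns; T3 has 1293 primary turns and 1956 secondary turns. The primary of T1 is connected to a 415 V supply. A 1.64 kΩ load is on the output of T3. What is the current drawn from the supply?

After T1: V = 415.00 × 506/635 = 330.69 V.
After T2: V = 330.69 × 2157/1176 = 606.55 V.
After T3: V = 606.55 × 1956/1293 = 917.57 V.
I_load = 917.57/1640 = 0.55949 A, so P_out = 917.57 × 0.55949 = 513.37 W.
All ideal ⇒ P_in = P_out, so I_supply = 513.37/415 = 1.24 A.

I_supply ≈ 1.24 A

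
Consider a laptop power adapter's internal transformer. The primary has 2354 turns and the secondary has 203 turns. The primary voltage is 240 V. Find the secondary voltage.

V_s/V_p = N_s/N_p, so V_s = 240 × 203/2354 = 20.7 V.

V_s ≈ 20.7 V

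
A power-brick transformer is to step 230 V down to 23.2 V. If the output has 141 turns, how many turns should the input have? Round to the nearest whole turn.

N_in/N_out = V_in/V_out, so N_in = 141 × 230/23.2 = 1397.8 ≈ 1398 turns.

N_in = 1398 turns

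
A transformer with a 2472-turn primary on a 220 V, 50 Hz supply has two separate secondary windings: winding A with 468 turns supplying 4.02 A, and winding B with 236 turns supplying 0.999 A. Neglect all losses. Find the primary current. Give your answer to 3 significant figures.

V_A = 220 × 468/2472 = 41.650 V; V_B = 220 × 236/2472 = 21.003 V.
P_out = V_A I_A + V_B I_B = 41.650×4.02 + 21.003×0.999 = 167.43 + 20.982 = 188.42 W.
Ideal ⇒ P_in = P_out, so I_p = P_out/V_p = 188.42/220 = 0.856 A.

I_p ≈ 0.856 A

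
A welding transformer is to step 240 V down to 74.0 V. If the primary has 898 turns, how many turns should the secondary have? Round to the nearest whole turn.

N_s = 277 turns

N_s/N_p = V_s/V_p, so N_s = 898 × 74.0/240 = 276.9 ≈ 277 turns.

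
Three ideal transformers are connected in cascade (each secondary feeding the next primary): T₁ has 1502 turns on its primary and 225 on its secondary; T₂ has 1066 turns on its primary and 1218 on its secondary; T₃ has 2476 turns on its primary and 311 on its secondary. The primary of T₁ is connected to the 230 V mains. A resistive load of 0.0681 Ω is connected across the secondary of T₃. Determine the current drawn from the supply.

After T₁: V = 230.00 × 225/1502 = 34.454 V.
After T₂: V = 34.454 × 1218/1066 = 39.367 V.
After T₃: V = 39.367 × 311/2476 = 4.9447 V.
I_load = 4.9447/0.0681 = 72.609 A, so P_out = 4.9447 × 72.609 = 359.03 W.
All ideal ⇒ P_in = P_out, so I_supply = 359.03/230 = 1.56 A.

I_supply ≈ 1.56 A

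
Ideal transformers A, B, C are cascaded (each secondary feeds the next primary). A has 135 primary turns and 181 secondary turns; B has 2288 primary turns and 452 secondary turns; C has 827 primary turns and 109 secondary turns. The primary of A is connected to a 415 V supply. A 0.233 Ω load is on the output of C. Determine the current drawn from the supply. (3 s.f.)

I_supply ≈ 2.17 A

After A: V = 415.00 × 181/135 = 556.41 V.
After B: V = 556.41 × 452/2288 = 109.92 V.
After C: V = 109.92 × 109/827 = 14.488 V.
I_load = 14.488/0.233 = 62.179 A, so P_out = 14.488 × 62.179 = 900.82 W.
All ideal ⇒ P_in = P_out, so I_supply = 900.82/415 = 2.17 A.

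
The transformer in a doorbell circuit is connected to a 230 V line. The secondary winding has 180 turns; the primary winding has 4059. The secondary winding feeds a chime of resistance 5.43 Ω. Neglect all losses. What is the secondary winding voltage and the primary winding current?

V_s ≈ 10.2 V, I_p ≈ 0.0833 A

V_s = V_p × N_s/N_p = 230 × 180/4059 = 10.200 V.
I_s = V_s/R = 10.200/5.43 = 1.8784 A.
I_p = I_s × N_s/N_p = 1.8784 × 180/4059 = 0.0833 A.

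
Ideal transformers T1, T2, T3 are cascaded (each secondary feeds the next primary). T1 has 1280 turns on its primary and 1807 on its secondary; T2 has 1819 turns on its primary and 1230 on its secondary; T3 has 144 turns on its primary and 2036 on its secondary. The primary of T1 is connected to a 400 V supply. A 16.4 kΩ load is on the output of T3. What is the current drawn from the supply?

After T1: V = 400.00 × 1807/1280 = 564.69 V.
After T2: V = 564.69 × 1230/1819 = 381.84 V.
After T3: V = 381.84 × 2036/144 = 5398.8 V.
I_load = 5398.8/16400 = 0.32919 A, so P_out = 5398.8 × 0.32919 = 1777.2 W.
All ideal ⇒ P_in = P_out, so I_supply = 1777.2/400 = 4.44 A.

I_supply ≈ 4.44 A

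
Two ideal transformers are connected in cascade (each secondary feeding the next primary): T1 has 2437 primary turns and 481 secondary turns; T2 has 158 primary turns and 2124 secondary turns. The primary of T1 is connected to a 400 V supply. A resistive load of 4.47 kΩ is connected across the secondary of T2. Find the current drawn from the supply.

I_supply ≈ 0.630 A

Secondary of T1: V = 400.00 × 481/2437 = 78.950 V.
Secondary of T2: V = 78.950 × 2124/158 = 1061.3 V.
I_load = 1061.3/4470 = 0.23743 A, so P_out = 1061.3 × 0.23743 = 251.99 W.
All ideal ⇒ P_in = P_out, so I_supply = 251.99/400 = 0.630 A.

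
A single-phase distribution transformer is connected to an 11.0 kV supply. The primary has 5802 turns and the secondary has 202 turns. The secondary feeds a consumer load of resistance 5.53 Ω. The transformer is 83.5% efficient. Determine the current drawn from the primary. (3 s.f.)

I_p ≈ 2.89 A

V_s = 11000 × 202/5802 = 382.97 V.
I_s = V_s/R = 382.97/5.53 = 69.253 A.
P_out = V_s I_s = 382.97 × 69.253 = 26522 W.
P_in = P_out/η = 26522/0.835 = 31763 W.
I_p = P_in/V_p = 31763/11000 = 2.89 A.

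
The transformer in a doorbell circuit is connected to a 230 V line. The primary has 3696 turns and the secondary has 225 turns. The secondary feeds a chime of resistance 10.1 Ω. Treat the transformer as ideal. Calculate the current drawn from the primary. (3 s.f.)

V_s = V_p × N_s/N_p = 230 × 225/3696 = 14.002 V.
I_s = V_s/R = 14.002/10.1 = 1.3863 A.
For an ideal transformer I_p N_p = I_s N_s, so I_p = 1.3863 × 225/3696 = 0.0844 A.

I_p ≈ 0.0844 A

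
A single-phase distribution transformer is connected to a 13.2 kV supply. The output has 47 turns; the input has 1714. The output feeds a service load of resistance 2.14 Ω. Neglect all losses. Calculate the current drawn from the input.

V_out = V_in × N_out/N_in = 13200 × 47/1714 = 361.96 V.
I_out = V_out/R = 361.96/2.14 = 169.14 A.
For an ideal transformer I_in N_in = I_out N_out, so I_in = 169.14 × 47/1714 = 4.64 A.

I_in ≈ 4.64 A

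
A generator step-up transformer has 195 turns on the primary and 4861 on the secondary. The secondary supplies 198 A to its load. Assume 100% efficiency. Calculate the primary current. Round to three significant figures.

I_p ≈ 4940 A

For an ideal transformer I_p/I_s = N_s/N_p, so I_p = 198 × 4861/195 = 4940 A.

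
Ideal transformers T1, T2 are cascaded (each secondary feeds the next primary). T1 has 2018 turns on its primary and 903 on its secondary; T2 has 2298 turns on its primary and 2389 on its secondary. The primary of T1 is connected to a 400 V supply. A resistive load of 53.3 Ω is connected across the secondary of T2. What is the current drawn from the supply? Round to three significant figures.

Secondary of T1: V = 400.00 × 903/2018 = 178.99 V.
Secondary of T2: V = 178.99 × 2389/2298 = 186.08 V.
I_load = 186.08/53.3 = 3.4911 A, so P_out = 186.08 × 3.4911 = 649.62 W.
All ideal ⇒ P_in = P_out, so I_supply = 649.62/400 = 1.62 A.

I_supply ≈ 1.62 A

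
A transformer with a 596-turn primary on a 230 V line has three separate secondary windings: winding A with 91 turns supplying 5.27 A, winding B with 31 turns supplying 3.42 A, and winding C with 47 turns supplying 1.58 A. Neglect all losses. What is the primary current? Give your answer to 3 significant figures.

V_A = 230 × 91/596 = 35.117 V; V_B = 230 × 31/596 = 11.963 V; V_C = 230 × 47/596 = 18.138 V.
P_out = V_A I_A + V_B I_B + V_C I_C = 35.117×5.27 + 11.963×3.42 + 18.138×1.58 = 185.07 + 40.914 + 28.657 = 254.64 W.
Ideal ⇒ P_in = P_out, so I_p = P_out/V_p = 254.64/230 = 1.11 A.

I_p ≈ 1.11 A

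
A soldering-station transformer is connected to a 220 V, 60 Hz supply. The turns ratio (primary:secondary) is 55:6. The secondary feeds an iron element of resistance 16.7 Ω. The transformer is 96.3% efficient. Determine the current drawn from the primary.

I_p ≈ 0.163 A

V_s = 220 × 6/55 = 24.000 V.
I_s = V_s/R = 24.000/16.7 = 1.4371 A.
P_out = V_s I_s = 24.000 × 1.4371 = 34.491 W.
P_in = P_out/η = 34.491/0.963 = 35.816 W.
I_p = P_in/V_p = 35.816/220 = 0.163 A.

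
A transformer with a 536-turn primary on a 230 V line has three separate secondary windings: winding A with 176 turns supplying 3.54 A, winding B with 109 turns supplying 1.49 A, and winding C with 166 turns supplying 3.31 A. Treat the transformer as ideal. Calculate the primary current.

I_p ≈ 2.49 A

V_A = 230 × 176/536 = 75.522 V; V_B = 230 × 109/536 = 46.772 V; V_C = 230 × 166/536 = 71.231 V.
P_out = V_A I_A + V_B I_B + V_C I_C = 75.522×3.54 + 46.772×1.49 + 71.231×3.31 = 267.35 + 69.691 + 235.78 = 572.82 W.
Ideal ⇒ P_in = P_out, so I_p = P_out/V_p = 572.82/230 = 2.49 A.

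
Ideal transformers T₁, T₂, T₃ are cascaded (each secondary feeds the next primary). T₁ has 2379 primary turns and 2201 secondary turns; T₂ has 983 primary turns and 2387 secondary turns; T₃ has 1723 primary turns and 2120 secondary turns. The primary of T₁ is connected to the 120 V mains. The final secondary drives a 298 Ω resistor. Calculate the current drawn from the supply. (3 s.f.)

After T₁: V = 120.00 × 2201/2379 = 111.02 V.
After T₂: V = 111.02 × 2387/983 = 269.59 V.
After T₃: V = 269.59 × 2120/1723 = 331.71 V.
I_load = 331.71/298 = 1.1131 A, so P_out = 331.71 × 1.1131 = 369.23 W.
All ideal ⇒ P_in = P_out, so I_supply = 369.23/120 = 3.08 A.

I_supply ≈ 3.08 A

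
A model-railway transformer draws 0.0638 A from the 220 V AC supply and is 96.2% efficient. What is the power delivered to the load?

P_out ≈ 13.5 W

P_in = V_in I_in = 220 × 0.0638 = 14.036 W.
P_out = η P_in = 0.962 × 14.036 = 13.5 W.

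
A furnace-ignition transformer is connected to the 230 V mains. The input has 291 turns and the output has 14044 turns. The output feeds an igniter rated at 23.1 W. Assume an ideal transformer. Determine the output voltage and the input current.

V_out = V_in × N_out/N_in = 230 × 14044/291 = 11100 V.
I_out = P/V_out = 23.1/11100 = 0.0020811 A.
I_in = I_out × N_out/N_in = 0.0020811 × 14044/291 = 0.100 A.

V_out ≈ 11100 V, I_in ≈ 0.100 A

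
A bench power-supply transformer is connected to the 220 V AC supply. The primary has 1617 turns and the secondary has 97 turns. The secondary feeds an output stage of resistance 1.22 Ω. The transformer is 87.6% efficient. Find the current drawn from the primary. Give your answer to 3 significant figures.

V_s = 220 × 97/1617 = 13.197 V.
I_s = V_s/R = 13.197/1.22 = 10.817 A.
P_out = V_s I_s = 13.197 × 10.817 = 142.76 W.
P_in = P_out/η = 142.76/0.876 = 162.97 W.
I_p = P_in/V_p = 162.97/220 = 0.741 A.

I_p ≈ 0.741 A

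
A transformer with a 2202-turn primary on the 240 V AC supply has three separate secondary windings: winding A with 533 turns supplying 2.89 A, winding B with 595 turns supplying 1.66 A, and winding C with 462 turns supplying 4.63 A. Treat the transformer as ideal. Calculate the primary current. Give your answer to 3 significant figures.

I_p ≈ 2.12 A

V_A = 240 × 533/2202 = 58.093 V; V_B = 240 × 595/2202 = 64.850 V; V_C = 240 × 462/2202 = 50.354 V.
P_out = V_A I_A + V_B I_B + V_C I_C = 58.093×2.89 + 64.850×1.66 + 50.354×4.63 = 167.89 + 107.65 + 233.14 = 508.68 W.
Ideal ⇒ P_in = P_out, so I_p = P_out/V_p = 508.68/240 = 2.12 A.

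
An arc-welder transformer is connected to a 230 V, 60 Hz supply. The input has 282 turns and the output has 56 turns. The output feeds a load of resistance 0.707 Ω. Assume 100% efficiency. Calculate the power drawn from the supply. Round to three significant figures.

P ≈ 2950 W

V_out = V_in × N_out/N_in = 230 × 56/282 = 45.674 V.
I_out = V_out/R = 45.674/0.707 = 64.602 A.
I_in = I_out × N_out/N_in = 64.602 × 56/282 = 12.829 A.
P = V_in I_in = 230 × 12.829 = 2950 W.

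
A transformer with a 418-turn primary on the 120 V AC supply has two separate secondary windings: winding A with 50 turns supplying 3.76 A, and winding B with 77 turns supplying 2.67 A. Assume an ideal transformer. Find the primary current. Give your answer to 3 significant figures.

I_p ≈ 0.942 A

V_A = 120 × 50/418 = 14.354 V; V_B = 120 × 77/418 = 22.105 V.
P_out = V_A I_A + V_B I_B = 14.354×3.76 + 22.105×2.67 = 53.971 + 59.021 = 112.99 W.
Ideal ⇒ P_in = P_out, so I_p = P_out/V_p = 112.99/120 = 0.942 A.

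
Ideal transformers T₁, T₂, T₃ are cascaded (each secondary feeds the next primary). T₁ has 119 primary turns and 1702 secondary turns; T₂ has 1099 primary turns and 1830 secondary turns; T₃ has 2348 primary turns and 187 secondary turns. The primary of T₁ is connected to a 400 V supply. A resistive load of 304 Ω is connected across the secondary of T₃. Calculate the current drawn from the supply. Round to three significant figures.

Secondary of T₁: V = 400.00 × 1702/119 = 5721.0 V.
Secondary of T₂: V = 5721.0 × 1830/1099 = 9526.3 V.
Secondary of T₃: V = 9526.3 × 187/2348 = 758.70 V.
I_load = 758.70/304 = 2.4957 A, so P_out = 758.70 × 2.4957 = 1893.5 W.
All ideal ⇒ P_in = P_out, so I_supply = 1893.5/400 = 4.73 A.

I_supply ≈ 4.73 A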